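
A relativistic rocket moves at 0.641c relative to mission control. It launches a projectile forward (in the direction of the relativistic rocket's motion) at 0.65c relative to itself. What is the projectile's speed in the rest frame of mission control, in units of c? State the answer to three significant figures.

In units of c, u = (u' + v)/(1 + u'v) with u' = 0.65 and v = 0.641.
Numerator: 0.65 + 0.641 = 1.291. Denominator: 1 + (0.65)(0.641) = 1.41665.
u = 1.291/1.41665 = 0.9113, so the speed is 0.911c.

0.911c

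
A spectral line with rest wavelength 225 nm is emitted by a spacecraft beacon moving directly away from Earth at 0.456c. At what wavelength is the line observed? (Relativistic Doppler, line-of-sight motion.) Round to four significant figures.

368.1 nm

Relativistic Doppler for wavelength: λ_obs = λ_src · √((1+β)/(1−β)).
With β = 0.456: factor = √(1.456/0.544) = 1.636.
λ_obs = 225 × 1.636 = 368.1 nm.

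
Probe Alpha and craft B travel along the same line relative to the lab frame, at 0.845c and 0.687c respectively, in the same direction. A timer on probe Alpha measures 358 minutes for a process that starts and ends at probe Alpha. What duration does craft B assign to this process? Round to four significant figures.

386.5 minutes

Transform probe Alpha's velocity into craft B's frame: (0.845 − 0.687)/(1 − 0.845·0.687) = 0.158/0.419485, so the relative speed is 0.37665c.
At |u| = 0.37665c, γ = (1 − 0.141865)^(−1/2) = 1.0795.
Probe Alpha's interval is proper; time dilation gives Δt_B = γΔτ = 1.0795 × 358 minutes = 386.5 minutes.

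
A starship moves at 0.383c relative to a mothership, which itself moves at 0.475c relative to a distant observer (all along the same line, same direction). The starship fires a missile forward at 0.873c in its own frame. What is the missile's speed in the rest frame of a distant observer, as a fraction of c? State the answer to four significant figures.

0.9787c

Compose velocities in two stages. Stage 1 (into S'): u₁ = (0.873+0.383)/(1+0.873×0.383) = 0.94128.
Stage 2 (into S): u = (0.94128+0.475)/(1+0.94128×0.475) = 0.9787, so the speed is 0.9787c.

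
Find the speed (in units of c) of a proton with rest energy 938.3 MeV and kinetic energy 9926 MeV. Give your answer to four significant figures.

0.9963c

K = (γ−1)mc², so γ = 1 + 9926/938.3 = 11.579.
Then v/c = √(1 − γ⁻²) = √(1 − 0.00745861) = √0.99254139 = 0.9963.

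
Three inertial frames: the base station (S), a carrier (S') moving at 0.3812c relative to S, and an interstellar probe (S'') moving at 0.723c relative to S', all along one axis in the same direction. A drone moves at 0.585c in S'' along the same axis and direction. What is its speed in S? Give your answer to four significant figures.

0.9630c

First combine the drone and interstellar probe (S''→S'): u₁ = (0.585 + 0.723)/(1 + 0.585×0.723) = 1.308/1.422955 = 0.91921.
Then combine with the carrier (S'→S): u = (0.91921 + 0.3812)/(1 + 0.91921×0.3812) = 1.30041/1.350402852 = 0.96298.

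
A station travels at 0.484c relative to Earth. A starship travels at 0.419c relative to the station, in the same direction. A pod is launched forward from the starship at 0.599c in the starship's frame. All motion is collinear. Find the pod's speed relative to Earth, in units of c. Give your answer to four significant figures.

Apply u = (u'+v)/(1+u'v) twice. Pod in the station frame: (0.599+0.419)/(1+0.599·0.419) = 1.018/1.250981 = 0.81376c.
That velocity, transformed to the rest frame of Earth: (0.81376+0.484)/(1+0.81376·0.484) = 1.29776/1.39385984 = 0.93105c.

0.9311c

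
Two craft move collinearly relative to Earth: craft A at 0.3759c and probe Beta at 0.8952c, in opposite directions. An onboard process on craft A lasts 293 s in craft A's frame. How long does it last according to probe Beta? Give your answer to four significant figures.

Speed of craft A in probe Beta's frame: u = (v_A + v_B)/(1 + v_A v_B/c²) = (0.3759 + 0.8952)/(1 + 0.3759×0.8952) = 1.2711/1.33650568 = 0.95106; |u| = 0.95106c.
At |u| = 0.95106c, γ = (1 − 0.904515)^(−1/2) = 3.2362.
The clock on craft A records proper time, so probe Beta measures Δt = γΔτ = 3.2362 × 293 = 948.2 s.

948.2 s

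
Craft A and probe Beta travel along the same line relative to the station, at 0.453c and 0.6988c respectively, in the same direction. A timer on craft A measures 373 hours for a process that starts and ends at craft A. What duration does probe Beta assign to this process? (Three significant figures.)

Speed of craft A in probe Beta's frame: u = (v_A − v_B)/(1 − v_A v_B/c²) = (0.453 − 0.6988)/(1 − 0.453×0.6988) = −0.2458/0.6834436 = −0.35965; |u| = 0.35965c.
γ for this relative speed: γ = 1/√(1 − 0.129348) = 1.0717.
The clock on craft A records proper time, so probe Beta measures Δt = γΔτ = 1.0717 × 373 = 400 hours.

400 hours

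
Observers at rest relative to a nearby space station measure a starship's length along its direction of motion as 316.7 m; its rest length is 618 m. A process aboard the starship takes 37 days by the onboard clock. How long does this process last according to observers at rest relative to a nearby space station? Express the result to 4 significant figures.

72.20 days

Length contraction gives γ = L₀/L = 618/316.7 = 1.95137.
Δt = γΔτ = 1.95137 × 37 = 72.20 days.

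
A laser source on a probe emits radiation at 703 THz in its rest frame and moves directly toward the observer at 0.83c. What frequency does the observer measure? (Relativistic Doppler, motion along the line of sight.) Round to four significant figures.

2307 THz

Relativistic Doppler (source moving toward): f_obs = f_src · √((1+β)/(1−β)).
With β = 0.83: factor = √(1.83/0.17) = 3.281.
f_obs = 703 × 3.281 = 2307 THz.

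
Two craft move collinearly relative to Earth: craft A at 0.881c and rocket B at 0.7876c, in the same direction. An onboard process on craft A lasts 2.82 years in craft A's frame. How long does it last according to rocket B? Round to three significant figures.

2.96 years

Transform craft A's velocity into rocket B's frame: (0.881 − 0.7876)/(1 − 0.881·0.7876) = 0.0934/0.3061244, so the relative speed is 0.3051c.
γ for this relative speed: γ = 1/√(1 − 0.093086) = 1.0501.
Craft A's interval is proper; time dilation gives Δt_B = γΔτ = 1.0501 × 2.82 years = 2.96 years.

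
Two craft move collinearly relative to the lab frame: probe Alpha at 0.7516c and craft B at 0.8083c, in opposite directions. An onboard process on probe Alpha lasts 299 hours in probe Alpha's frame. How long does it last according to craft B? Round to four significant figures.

1238 hours

Transform probe Alpha's velocity into craft B's frame: (0.7516 + 0.8083)/(1 + 0.7516·0.8083) = 1.5599/1.60751828, so the relative speed is 0.97038c.
At |u| = 0.97038c, γ = (1 − 0.941637)^(−1/2) = 4.1393.
The clock on probe Alpha records proper time, so craft B measures Δt = γΔτ = 4.1393 × 299 = 1238 hours.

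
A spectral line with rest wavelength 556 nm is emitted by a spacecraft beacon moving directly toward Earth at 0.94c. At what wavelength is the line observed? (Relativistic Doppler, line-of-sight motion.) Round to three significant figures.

97.8 nm

Relativistic Doppler for wavelength: λ_obs = λ_src · √((1−β)/(1+β)).
With β = 0.94: factor = √(0.06/1.94) = 0.17586.
λ_obs = 556 × 0.17586 = 97.8 nm.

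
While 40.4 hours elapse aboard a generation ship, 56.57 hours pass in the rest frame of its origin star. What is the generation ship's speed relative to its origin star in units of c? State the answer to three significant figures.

γ = Δt/Δτ = 56.57/40.4 = 1.4002.
β = √(1 − 1/γ²) = √(1 − 0.510058) = √0.489942 = 0.700.

0.700c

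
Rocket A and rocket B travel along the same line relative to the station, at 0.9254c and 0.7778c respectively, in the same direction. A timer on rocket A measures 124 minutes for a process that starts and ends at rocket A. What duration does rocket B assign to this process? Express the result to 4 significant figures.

Speed of rocket A in rocket B's frame: u = (v_A − v_B)/(1 − v_A v_B/c²) = (0.9254 − 0.7778)/(1 − 0.9254×0.7778) = 0.1476/0.28022388 = 0.52672; |u| = 0.52672c.
At |u| = 0.52672c, γ = (1 − 0.277434)^(−1/2) = 1.1764.
Rocket A's interval is proper; time dilation gives Δt_B = γΔτ = 1.1764 × 124 minutes = 145.9 minutes.

145.9 minutes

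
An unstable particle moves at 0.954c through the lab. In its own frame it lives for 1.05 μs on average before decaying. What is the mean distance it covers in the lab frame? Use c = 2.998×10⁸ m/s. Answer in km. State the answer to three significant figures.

With β = 0.954, γ = 1/√(1 − 0.954²) = 1/√0.089884 = 3.3355.
Lab-frame lifetime: Δt = γτ = 3.3355 × 1.05 μs = 3.5023 μs.
Distance: d = vΔt = 0.954 × 2.998×10⁸ m/s × 3.5023×10^-6 s = 1000 m = 1.00 km.

1.00 km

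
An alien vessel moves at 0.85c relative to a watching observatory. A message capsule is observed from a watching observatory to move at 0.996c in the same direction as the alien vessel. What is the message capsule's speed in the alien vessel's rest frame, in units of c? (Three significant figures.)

Transform to the alien vessel's frame: u' = (u − v)/(1 − uv/c²).
u' = (0.996 − 0.85)/(1 − 0.996×0.85) = 0.146/0.1534 = 0.95176.
Speed in the alien vessel's frame: 0.952c (in the same direction).

0.952c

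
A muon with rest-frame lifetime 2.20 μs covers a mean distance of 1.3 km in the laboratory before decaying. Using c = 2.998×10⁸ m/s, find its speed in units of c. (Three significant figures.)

Let x = d/(cτ) = 1300 m / (2.998×10⁸ m/s × 2.200×10^-6 s) = 1.971. Since d = βγcτ, x = βγ = β/√(1−β²).
Solving: β² = x²/(1+x²) = 3.88484/4.88484 = 0.795285, so β = 0.892.

0.892c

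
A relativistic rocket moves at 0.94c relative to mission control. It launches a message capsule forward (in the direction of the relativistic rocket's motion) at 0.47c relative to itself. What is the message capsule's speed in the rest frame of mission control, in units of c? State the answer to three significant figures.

In units of c, u = (u' + v)/(1 + u'v) with u' = 0.47 and v = 0.94.
Numerator: 0.47 + 0.94 = 1.41. Denominator: 1 + (0.47)(0.94) = 1.4418.
u = 1.41/1.4418 = 0.97794, so the speed is 0.978c.

0.978c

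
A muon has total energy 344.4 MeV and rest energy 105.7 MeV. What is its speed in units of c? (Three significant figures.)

0.952c

γ = E/(mc²) = 344.4/105.7 = 3.2583.
β = √(1 − 1/γ²) = √(1 − 0.0941928) = √0.9058072 = 0.952.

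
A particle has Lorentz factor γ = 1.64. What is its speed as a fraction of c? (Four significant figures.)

0.7926c

β = √(1 − 1/γ²) = √(1 − 1/2.6896) = √0.628198 = 0.7926.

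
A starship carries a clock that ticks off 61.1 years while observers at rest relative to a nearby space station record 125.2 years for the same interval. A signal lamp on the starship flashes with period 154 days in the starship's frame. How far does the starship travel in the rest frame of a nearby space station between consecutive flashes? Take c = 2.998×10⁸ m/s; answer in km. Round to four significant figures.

7.134×10^12 km

The time-dilation ratio gives γ = 125.2/61.1 = 2.0491.
β = √(1 − 1/γ²) = 0.87283. Lab-frame period = γτ = 2.0491×154 days = 315.56 days. Distance = βc × γτ = 0.87283 × 2.998×10⁸ m/s × 27264384 s = 7.1344×10^15 m = 7.134×10^12 km.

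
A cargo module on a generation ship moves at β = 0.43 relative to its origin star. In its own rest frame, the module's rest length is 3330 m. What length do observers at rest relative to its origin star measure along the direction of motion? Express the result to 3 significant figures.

3010 m

Lorentz factor: γ = (1 − 0.1849)^(−1/2) = 1.1076.
Length contraction: L = L₀/γ = 3330/1.1076 = 3010 m.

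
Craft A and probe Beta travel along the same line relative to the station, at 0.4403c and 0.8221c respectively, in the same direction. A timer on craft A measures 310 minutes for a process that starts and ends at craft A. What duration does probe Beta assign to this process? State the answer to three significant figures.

387 minutes

The velocity of craft A relative to probe Beta is (0.4403 − 0.8221)c / (1 − 0.4403×0.8221) = −0.59841c; relative speed 0.59841c.
At |u| = 0.59841c, γ = (1 − 0.358095)^(−1/2) = 1.2481.
Craft A's interval is proper; time dilation gives Δt_B = γΔτ = 1.2481 × 310 minutes = 387 minutes.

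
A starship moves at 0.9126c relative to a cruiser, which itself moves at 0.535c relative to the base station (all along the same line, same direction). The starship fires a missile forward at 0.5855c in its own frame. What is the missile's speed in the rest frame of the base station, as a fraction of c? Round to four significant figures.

Apply u = (u'+v)/(1+u'v) twice. Missile in the cruiser frame: (0.5855+0.9126)/(1+0.5855·0.9126) = 1.4981/1.5343273 = 0.97639c.
That velocity, transformed to the rest frame of the base station: (0.97639+0.535)/(1+0.97639·0.535) = 1.51139/1.52236865 = 0.99279c.

0.9928c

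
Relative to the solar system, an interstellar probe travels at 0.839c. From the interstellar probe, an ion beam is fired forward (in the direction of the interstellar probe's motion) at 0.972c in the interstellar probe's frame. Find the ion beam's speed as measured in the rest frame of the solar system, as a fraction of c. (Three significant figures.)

Relativistic velocity addition: u = (u' + v)/(1 + u'v/c²), with u' = 0.972c and v = 0.839c.
Numerator: 0.972 + 0.839 = 1.811. Denominator: 1 + (0.972)(0.839) = 1.815508.
u = 1.811/1.815508 = 0.99752, so the speed is 0.998c.

0.998c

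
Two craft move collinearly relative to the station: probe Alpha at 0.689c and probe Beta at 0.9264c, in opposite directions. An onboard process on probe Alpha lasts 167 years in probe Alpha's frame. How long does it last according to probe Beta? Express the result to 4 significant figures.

Speed of probe Alpha in probe Beta's frame: u = (v_A + v_B)/(1 + v_A v_B/c²) = (0.689 + 0.9264)/(1 + 0.689×0.9264) = 1.6154/1.6382896 = 0.98603; |u| = 0.98603c.
At |u| = 0.98603c, γ = (1 − 0.972255)^(−1/2) = 6.0035.
The clock on probe Alpha records proper time, so probe Beta measures Δt = γΔτ = 6.0035 × 167 = 1003 years.

1003 years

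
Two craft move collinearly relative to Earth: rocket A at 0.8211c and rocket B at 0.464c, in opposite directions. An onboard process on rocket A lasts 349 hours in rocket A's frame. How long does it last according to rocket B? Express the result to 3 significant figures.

Speed of rocket A in rocket B's frame: u = (v_A + v_B)/(1 + v_A v_B/c²) = (0.8211 + 0.464)/(1 + 0.8211×0.464) = 1.2851/1.3809904 = 0.93056; |u| = 0.93056c.
At |u| = 0.93056c, γ = (1 − 0.865942)^(−1/2) = 2.7312.
The clock on rocket A records proper time, so rocket B measures Δt = γΔτ = 2.7312 × 349 = 953 hours.

953 hours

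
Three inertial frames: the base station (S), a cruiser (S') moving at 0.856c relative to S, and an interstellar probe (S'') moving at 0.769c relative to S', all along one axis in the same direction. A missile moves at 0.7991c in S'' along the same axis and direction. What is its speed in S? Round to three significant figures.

Apply u = (u'+v)/(1+u'v) twice. Missile in the cruiser frame: (0.7991+0.769)/(1+0.7991·0.769) = 1.5681/1.6145079 = 0.97126c.
That velocity, transformed to the rest frame of the base station: (0.97126+0.856)/(1+0.97126·0.856) = 1.82726/1.83139856 = 0.99774c.

0.998c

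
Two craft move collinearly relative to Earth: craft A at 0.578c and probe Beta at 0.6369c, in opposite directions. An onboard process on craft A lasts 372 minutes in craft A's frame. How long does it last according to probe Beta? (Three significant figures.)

809 minutes

The velocity of craft A relative to probe Beta is (0.578 + 0.6369)c / (1 + 0.578×0.6369) = 0.888c; relative speed 0.888c.
At |u| = 0.888c, γ = (1 − 0.788544)^(−1/2) = 2.1747.
The clock on craft A records proper time, so probe Beta measures Δt = γΔτ = 2.1747 × 372 = 809 minutes.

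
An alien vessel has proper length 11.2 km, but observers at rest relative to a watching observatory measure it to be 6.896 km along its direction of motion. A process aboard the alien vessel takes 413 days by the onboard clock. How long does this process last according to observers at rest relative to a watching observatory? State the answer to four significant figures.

γ = L₀/L = 11.2/6.896 = 1.62413.
The same γ dilates the second interval: 1.62413 × 413 days = 670.8 days.

670.8 days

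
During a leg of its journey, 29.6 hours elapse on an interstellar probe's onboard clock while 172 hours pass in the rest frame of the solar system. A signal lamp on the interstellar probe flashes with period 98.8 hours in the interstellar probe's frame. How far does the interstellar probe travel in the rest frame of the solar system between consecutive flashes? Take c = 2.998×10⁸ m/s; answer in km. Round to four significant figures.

6.104×10^11 km

The time-dilation ratio gives γ = 172/29.6 = 5.81081.
β = √(1 − 1/γ²) = 0.98508. Lab-frame period = γτ = 5.81081×98.8 hours = 574.11 hours. Distance = βc × γτ = 0.98508 × 2.998×10⁸ m/s × 2066796 s = 6.1038×10^14 m = 6.104×10^11 km.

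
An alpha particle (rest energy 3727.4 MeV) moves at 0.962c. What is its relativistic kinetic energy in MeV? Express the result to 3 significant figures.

Lorentz factor: γ = (1 − 0.925444)^(−1/2) = 3.6623.
Kinetic energy: K = (γ − 1)mc² = (3.6623 − 1) × 3727.4 MeV = 2.6623 × 3727.4 = 9920 MeV.

9920 MeV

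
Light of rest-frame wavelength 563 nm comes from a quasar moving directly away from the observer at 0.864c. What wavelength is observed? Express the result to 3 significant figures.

Relativistic Doppler for wavelength: λ_obs = λ_src · √((1+β)/(1−β)).
With β = 0.864: factor = √(1.864/0.136) = 3.7021.
λ_obs = 563 × 3.7021 = 2080 nm.

2080 nm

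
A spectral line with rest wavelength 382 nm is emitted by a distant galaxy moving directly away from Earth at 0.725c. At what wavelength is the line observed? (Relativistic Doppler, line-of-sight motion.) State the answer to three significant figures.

957 nm

Relativistic Doppler for wavelength: λ_obs = λ_src · √((1+β)/(1−β)).
With β = 0.725: factor = √(1.725/0.275) = 2.5045.
λ_obs = 382 × 2.5045 = 957 nm.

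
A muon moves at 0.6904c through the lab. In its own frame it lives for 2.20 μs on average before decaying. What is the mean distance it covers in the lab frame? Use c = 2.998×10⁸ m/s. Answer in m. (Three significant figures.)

Lorentz factor: γ = (1 − 0.47665216)^(−1/2) = 1.3823.
Lab-frame lifetime: Δt = γτ = 1.3823 × 2.20 μs = 3.0411 μs.
Distance: d = vΔt = 0.6904 × 2.998×10⁸ m/s × 3.0411×10^-6 s = 629 m.

629 m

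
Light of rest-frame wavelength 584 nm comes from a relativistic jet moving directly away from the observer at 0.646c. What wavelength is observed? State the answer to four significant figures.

Relativistic Doppler for wavelength: λ_obs = λ_src · √((1+β)/(1−β)).
With β = 0.646: factor = √(1.646/0.354) = 2.1563.
λ_obs = 584 × 2.1563 = 1259 nm.

1259 nm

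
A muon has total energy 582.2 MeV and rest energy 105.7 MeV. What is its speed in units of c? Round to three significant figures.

0.983c

γ = E/(mc²) = 582.2/105.7 = 5.508.
β = √(1 − 1/γ²) = √(1 − 0.0329619) = √0.9670381 = 0.983.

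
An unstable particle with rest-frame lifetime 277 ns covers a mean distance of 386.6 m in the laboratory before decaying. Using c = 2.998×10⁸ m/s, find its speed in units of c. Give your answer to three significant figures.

d = βγcτ ⇒ βγ = d/(cτ) = 386.6 m / (83.0446 m) = 4.6553.
β = (βγ)/√(1+(βγ)²) = 4.6553/√22.6718 = 0.978.

0.978c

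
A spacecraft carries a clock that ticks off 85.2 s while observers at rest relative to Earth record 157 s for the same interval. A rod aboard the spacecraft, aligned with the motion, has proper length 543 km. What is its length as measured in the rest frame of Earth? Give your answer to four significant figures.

294.7 km

The time-dilation ratio gives γ = 157/85.2 = 1.84272.
The rod contracts by the same γ: 543 km / 1.84272 = 294.7 km.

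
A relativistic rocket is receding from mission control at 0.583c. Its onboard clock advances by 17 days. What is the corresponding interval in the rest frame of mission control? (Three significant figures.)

With β = 0.583, γ = 1/√(1 − 0.583²) = 1/√0.660111 = 1.2308.
The onboard clock measures proper time, so the interval in the rest frame of mission control is dilated: Δt = γ·Δτ = 1.2308 × 17 days = 20.9 days.

20.9 days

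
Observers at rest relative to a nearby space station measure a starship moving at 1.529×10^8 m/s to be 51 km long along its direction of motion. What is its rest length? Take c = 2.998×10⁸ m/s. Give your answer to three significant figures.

β = v/c = (1.529×10^8 m/s)/(2.998×10⁸ m/s) = 0.510007.
γ = 1/√(1 − β²) = 1/√(1 − 0.2601071) = 1/√0.7398929 = 1/0.86017 = 1.1626.
Proper length: L₀ = γ·L = 1.1626 × 51 = 59.3 km.

59.3 km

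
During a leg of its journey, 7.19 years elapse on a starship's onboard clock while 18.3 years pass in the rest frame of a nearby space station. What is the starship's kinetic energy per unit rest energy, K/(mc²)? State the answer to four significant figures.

1.545

The time-dilation ratio gives γ = 18.3/7.19 = 2.5452.
K/(mc²) = γ − 1 = 2.5452 − 1 = 1.545.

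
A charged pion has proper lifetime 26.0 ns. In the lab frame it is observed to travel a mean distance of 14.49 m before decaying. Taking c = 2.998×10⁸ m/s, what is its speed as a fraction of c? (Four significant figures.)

Lab distance = (lab lifetime)·v = γτ·βc, so βγ = d/(cτ) = 14.49/(2.998×10⁸ × 2.600×10^-8) = 1.8589.
With βγ = 1.8589: γ² = 1 + (βγ)² = 4.45551, and β = (βγ)/γ = 1.8589/2.11081 = 0.8807.

0.8807c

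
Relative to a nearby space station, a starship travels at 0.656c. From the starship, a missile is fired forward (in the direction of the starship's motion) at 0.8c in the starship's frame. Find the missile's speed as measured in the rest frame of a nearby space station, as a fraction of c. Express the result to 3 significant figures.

0.955c

Relativistic velocity addition: u = (u' + v)/(1 + u'v/c²), with u' = 0.8c and v = 0.656c.
Numerator: 0.8 + 0.656 = 1.456. Denominator: 1 + (0.8)(0.656) = 1.5248.
u = 1.456/1.5248 = 0.95488, so the speed is 0.955c.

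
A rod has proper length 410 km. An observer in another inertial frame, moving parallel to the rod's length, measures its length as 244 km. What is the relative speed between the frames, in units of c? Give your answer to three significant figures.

Length contraction gives γ = L₀/L = 410/244 = 1.6803.
β = √(1 − 1/γ²) = √0.645818 = 0.804.

0.804c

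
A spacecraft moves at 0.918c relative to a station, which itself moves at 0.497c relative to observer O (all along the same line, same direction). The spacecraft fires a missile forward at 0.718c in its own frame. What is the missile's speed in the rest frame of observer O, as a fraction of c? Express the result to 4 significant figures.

Apply u = (u'+v)/(1+u'v) twice. Missile in the station frame: (0.718+0.918)/(1+0.718·0.918) = 1.636/1.659124 = 0.98606c.
That velocity, transformed to the rest frame of observer O: (0.98606+0.497)/(1+0.98606·0.497) = 1.48306/1.49007182 = 0.99529c.

0.9953c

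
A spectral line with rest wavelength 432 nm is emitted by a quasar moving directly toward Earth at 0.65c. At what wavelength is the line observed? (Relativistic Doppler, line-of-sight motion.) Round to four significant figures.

Relativistic Doppler for wavelength: λ_obs = λ_src · √((1−β)/(1+β)).
With β = 0.65: factor = √(0.35/1.65) = 0.46057.
λ_obs = 432 × 0.46057 = 199.0 nm.

199.0 nm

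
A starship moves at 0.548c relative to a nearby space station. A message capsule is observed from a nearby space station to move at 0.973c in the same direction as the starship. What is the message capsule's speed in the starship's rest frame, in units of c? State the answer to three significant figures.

0.910c

Transform to the starship's frame: u' = (u − v)/(1 − uv/c²).
u' = (0.973 − 0.548)/(1 − 0.973×0.548) = 0.425/0.466796 = 0.91046.
Speed in the starship's frame: 0.910c (in the same direction).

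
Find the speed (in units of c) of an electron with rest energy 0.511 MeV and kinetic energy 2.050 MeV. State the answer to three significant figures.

0.980c

γ = 1 + K/(mc²) = 1 + 2.050/0.511 = 5.0117.
β = √(1 − 1/γ²) = √(1 − 0.0398135) = √0.9601865 = 0.980.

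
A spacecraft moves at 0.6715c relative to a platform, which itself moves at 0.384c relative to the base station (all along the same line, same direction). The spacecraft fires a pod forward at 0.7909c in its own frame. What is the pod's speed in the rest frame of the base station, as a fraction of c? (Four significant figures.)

First combine the pod and spacecraft (S''→S'): u₁ = (0.7909 + 0.6715)/(1 + 0.7909×0.6715) = 1.4624/1.53108935 = 0.95514.
Then combine with the platform (S'→S): u = (0.95514 + 0.384)/(1 + 0.95514×0.384) = 1.33914/1.36677376 = 0.97978.

0.9798c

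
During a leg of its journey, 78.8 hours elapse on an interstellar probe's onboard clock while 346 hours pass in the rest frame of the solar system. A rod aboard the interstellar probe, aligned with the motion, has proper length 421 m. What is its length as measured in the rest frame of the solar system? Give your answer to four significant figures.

95.88 m

γ = Δt/Δτ = 346/78.8 = 4.39086.
The rod contracts by the same γ: 421 m / 4.39086 = 95.88 m.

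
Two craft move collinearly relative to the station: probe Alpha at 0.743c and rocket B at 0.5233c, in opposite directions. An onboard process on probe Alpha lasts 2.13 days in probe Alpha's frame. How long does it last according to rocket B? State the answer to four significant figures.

5.187 days

Transform probe Alpha's velocity into rocket B's frame: (0.743 + 0.5233)/(1 + 0.743·0.5233) = 1.2663/1.3888119, so the relative speed is 0.91179c.
At |u| = 0.91179c, γ = (1 − 0.831361)^(−1/2) = 2.4351.
The clock on probe Alpha records proper time, so rocket B measures Δt = γΔτ = 2.4351 × 2.13 = 5.187 days.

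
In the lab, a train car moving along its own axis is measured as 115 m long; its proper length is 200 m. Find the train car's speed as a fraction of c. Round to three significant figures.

Length contraction gives γ = L₀/L = 200/115 = 1.7391.
β = √(1 − 1/γ²) = √0.669363 = 0.818.

0.818c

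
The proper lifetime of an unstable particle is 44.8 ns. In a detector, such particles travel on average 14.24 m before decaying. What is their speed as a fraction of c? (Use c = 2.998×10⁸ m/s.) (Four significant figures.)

0.7275c

d = βγcτ ⇒ βγ = d/(cτ) = 14.24 m / (13.43104 m) = 1.0602.
β = (βγ)/√(1+(βγ)²) = 1.0602/√2.12402 = 0.7275.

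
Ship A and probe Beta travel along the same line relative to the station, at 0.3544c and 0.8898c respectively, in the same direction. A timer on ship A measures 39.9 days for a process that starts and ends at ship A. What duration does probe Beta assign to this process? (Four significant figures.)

The velocity of ship A relative to probe Beta is (0.3544 − 0.8898)c / (1 − 0.3544×0.8898) = −0.782c; relative speed 0.782c.
At |u| = 0.782c, γ = (1 − 0.611524)^(−1/2) = 1.6044.
The clock on ship A records proper time, so probe Beta measures Δt = γΔτ = 1.6044 × 39.9 = 64.02 days.

64.02 days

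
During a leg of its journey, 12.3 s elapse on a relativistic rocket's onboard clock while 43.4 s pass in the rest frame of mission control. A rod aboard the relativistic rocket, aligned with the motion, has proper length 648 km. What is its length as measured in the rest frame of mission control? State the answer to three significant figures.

From Δt = γΔτ: γ = 43.4/12.3 = 3.52846.
L = L₀/γ = 648/3.52846 = 184 km.

184 km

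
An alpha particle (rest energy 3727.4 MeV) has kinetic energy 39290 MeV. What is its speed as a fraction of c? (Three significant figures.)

0.996c

K = (γ−1)mc², so γ = 1 + 39290/3727.4 = 11.541.
Then v/c = √(1 − γ⁻²) = √(1 − 0.00750781) = √0.99249219 = 0.996.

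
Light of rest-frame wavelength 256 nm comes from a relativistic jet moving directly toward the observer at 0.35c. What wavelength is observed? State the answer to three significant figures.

Relativistic Doppler for wavelength: λ_obs = λ_src · √((1−β)/(1+β)).
With β = 0.35: factor = √(0.65/1.35) = 0.69389.
λ_obs = 256 × 0.69389 = 178 nm.

178 nm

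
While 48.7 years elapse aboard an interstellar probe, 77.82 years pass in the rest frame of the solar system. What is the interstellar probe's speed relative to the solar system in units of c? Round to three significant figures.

0.780c

γ = Δt/Δτ = 77.82/48.7 = 1.5979.
β = √(1 − 1/γ²) = √(1 − 0.391652) = √0.608348 = 0.780.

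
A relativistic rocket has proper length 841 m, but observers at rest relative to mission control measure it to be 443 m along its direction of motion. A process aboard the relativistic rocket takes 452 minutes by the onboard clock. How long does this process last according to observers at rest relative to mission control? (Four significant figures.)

858.1 minutes

γ = L₀/L = 841/443 = 1.89842.
The same γ dilates the second interval: 1.89842 × 452 minutes = 858.1 minutes.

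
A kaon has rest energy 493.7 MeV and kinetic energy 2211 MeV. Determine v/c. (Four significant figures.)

0.9832

K = (γ−1)mc², so γ = 1 + 2211/493.7 = 5.4784.
Then v/c = √(1 − γ⁻²) = √(1 − 0.033319) = √0.966681 = 0.9832.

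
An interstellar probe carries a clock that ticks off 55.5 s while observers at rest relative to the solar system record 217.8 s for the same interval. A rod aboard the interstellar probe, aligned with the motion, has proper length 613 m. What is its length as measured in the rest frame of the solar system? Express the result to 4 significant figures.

156.2 m

From Δt = γΔτ: γ = 217.8/55.5 = 3.92432.
The rod contracts by the same γ: 613 m / 3.92432 = 156.2 m.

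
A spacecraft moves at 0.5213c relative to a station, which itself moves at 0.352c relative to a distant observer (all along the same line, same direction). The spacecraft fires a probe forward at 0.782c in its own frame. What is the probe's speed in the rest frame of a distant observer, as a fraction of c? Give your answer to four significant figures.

First combine the probe and spacecraft (S''→S'): u₁ = (0.782 + 0.5213)/(1 + 0.782×0.5213) = 1.3033/1.4076566 = 0.92587.
Then combine with the station (S'→S): u = (0.92587 + 0.352)/(1 + 0.92587×0.352) = 1.27787/1.32590624 = 0.96377.

0.9638c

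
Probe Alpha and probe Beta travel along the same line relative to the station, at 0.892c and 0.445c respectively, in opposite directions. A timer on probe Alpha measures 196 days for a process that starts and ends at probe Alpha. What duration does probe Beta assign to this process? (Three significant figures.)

676 days

Speed of probe Alpha in probe Beta's frame: u = (v_A + v_B)/(1 + v_A v_B/c²) = (0.892 + 0.445)/(1 + 0.892×0.445) = 1.337/1.39694 = 0.95709; |u| = 0.95709c.
γ for this relative speed: γ = 1/√(1 − 0.916021) = 3.4508.
Probe Alpha's interval is proper; time dilation gives Δt_B = γΔτ = 3.4508 × 196 days = 676 days.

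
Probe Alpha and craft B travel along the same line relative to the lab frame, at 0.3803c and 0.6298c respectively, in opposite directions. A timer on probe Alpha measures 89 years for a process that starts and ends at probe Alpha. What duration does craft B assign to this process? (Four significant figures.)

The velocity of probe Alpha relative to craft B is (0.3803 + 0.6298)c / (1 + 0.3803×0.6298) = 0.81492c; relative speed 0.81492c.
At |u| = 0.81492c, γ = (1 − 0.664095)^(−1/2) = 1.7254.
Probe Alpha's interval is proper; time dilation gives Δt_B = γΔτ = 1.7254 × 89 years = 153.6 years.

153.6 years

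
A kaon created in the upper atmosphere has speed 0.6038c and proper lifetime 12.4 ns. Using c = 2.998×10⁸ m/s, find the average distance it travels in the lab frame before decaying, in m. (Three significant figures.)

Lorentz factor: γ = (1 − 0.36457444)^(−1/2) = 1.2545.
Lab-frame lifetime: Δt = γτ = 1.2545 × 12.4 ns = 15.556 ns.
Distance: d = vΔt = 0.6038 × 2.998×10⁸ m/s × 1.5556×10^-8 s = 2.82 m.

2.82 m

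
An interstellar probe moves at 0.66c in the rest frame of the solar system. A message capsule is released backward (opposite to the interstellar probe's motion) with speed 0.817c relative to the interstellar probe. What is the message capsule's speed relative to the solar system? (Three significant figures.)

0.341c

In units of c, u = (u' + v)/(1 + u'v) with u' = −0.817 and v = 0.66.
Numerator: −0.817 + 0.66 = −0.157. Denominator: 1 + (−0.817)(0.66) = 0.46078.
u = −0.157/0.46078 = −0.34073, so the speed is 0.341c.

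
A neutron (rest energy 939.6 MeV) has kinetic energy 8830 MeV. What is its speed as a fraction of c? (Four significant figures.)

0.9954c

γ = 1 + K/(mc²) = 1 + 8830/939.6 = 10.398.
β = √(1 − 1/γ²) = √(1 − 0.00924912) = √0.99075088 = 0.9954.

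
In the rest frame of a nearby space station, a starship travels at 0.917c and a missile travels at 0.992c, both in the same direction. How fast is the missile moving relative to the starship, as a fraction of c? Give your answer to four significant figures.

0.8302c

Transform to the starship's frame: u' = (u − v)/(1 − uv/c²).
u' = (0.992 − 0.917)/(1 − 0.992×0.917) = 0.075/0.090336 = 0.83023.
Speed in the starship's frame: 0.8302c (in the same direction).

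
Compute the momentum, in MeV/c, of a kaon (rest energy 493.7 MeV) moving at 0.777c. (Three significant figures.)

β² = 0.603729, so γ = 1/√0.396271 = 1.5886.
Momentum: p = γβ·mc = 1.5886 × 0.777 × 493.7 MeV/c = 609 MeV/c.

609 MeV/c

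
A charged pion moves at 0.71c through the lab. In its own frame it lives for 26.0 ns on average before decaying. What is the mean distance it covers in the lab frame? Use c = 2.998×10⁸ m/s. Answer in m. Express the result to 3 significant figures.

With β = 0.71, γ = 1/√(1 − 0.71²) = 1/√0.4959 = 1.42.
Lab-frame lifetime: Δt = γτ = 1.42 × 26.0 ns = 36.92 ns.
Distance: d = vΔt = 0.71 × 2.998×10⁸ m/s × 3.6920×10^-8 s = 7.86 m.

7.86 m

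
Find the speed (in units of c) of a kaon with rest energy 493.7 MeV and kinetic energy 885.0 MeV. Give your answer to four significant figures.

0.9337c

K = (γ−1)mc², so γ = 1 + 885.0/493.7 = 2.7926.
Then v/c = √(1 − γ⁻²) = √(1 − 0.128228) = √0.871772 = 0.9337.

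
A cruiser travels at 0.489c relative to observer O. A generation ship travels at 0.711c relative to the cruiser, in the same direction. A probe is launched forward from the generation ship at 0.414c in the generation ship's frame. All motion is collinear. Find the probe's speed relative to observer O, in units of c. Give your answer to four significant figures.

0.9531c

Apply u = (u'+v)/(1+u'v) twice. Probe in the cruiser frame: (0.414+0.711)/(1+0.414·0.711) = 1.125/1.294354 = 0.86916c.
That velocity, transformed to the rest frame of observer O: (0.86916+0.489)/(1+0.86916·0.489) = 1.35816/1.42501924 = 0.95308c.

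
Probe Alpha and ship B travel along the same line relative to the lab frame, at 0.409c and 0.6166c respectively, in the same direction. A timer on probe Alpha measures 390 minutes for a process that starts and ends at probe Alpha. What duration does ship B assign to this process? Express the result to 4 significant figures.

Speed of probe Alpha in ship B's frame: u = (v_A − v_B)/(1 − v_A v_B/c²) = (0.409 − 0.6166)/(1 − 0.409×0.6166) = −0.2076/0.7478106 = −0.27761; |u| = 0.27761c.
At |u| = 0.27761c, γ = (1 − 0.0770673)^(−1/2) = 1.0409.
Probe Alpha's interval is proper; time dilation gives Δt_B = γΔτ = 1.0409 × 390 minutes = 406.0 minutes.

406.0 minutes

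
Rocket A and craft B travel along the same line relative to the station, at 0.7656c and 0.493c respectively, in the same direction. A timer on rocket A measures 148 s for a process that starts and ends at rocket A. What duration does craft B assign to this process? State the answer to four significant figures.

The velocity of rocket A relative to craft B is (0.7656 − 0.493)c / (1 − 0.7656×0.493) = 0.43787c; relative speed 0.43787c.
At |u| = 0.43787c, γ = (1 − 0.19173)^(−1/2) = 1.1123.
The clock on rocket A records proper time, so craft B measures Δt = γΔτ = 1.1123 × 148 = 164.6 s.

164.6 s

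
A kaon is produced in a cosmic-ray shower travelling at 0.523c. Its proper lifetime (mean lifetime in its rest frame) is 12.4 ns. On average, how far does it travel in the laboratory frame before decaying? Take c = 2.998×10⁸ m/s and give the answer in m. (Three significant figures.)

2.28 m

β² = 0.273529, so γ = 1/√0.726471 = 1.1733.
Lab-frame lifetime: Δt = γτ = 1.1733 × 12.4 ns = 14.549 ns.
Distance: d = vΔt = 0.523 × 2.998×10⁸ m/s × 1.4549×10^-8 s = 2.28 m.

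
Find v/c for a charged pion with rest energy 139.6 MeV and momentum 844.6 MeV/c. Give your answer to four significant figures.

pc/(mc²) = 844.6/139.6 = 6.0501 = βγ = β/√(1−β²).
So β² = x²/(1 + x²) with x = 6.0501: x² = 36.6037, β² = 36.6037/37.6037 = 0.973407, β = 0.9866.

0.9866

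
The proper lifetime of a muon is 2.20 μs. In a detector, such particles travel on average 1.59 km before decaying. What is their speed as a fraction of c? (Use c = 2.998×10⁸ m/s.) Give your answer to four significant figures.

Lab distance = (lab lifetime)·v = γτ·βc, so βγ = d/(cτ) = 1590/(2.998×10⁸ × 2.200×10^-6) = 2.4107.
With βγ = 2.4107: γ² = 1 + (βγ)² = 6.81147, and β = (βγ)/γ = 2.4107/2.60988 = 0.9237.

0.9237c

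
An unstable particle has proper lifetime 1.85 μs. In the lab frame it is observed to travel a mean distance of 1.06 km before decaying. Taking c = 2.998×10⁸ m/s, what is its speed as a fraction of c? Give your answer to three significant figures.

Lab distance = (lab lifetime)·v = γτ·βc, so βγ = d/(cτ) = 1060/(2.998×10⁸ × 1.850×10^-6) = 1.9112.
With βγ = 1.9112: γ² = 1 + (βγ)² = 4.65269, and β = (βγ)/γ = 1.9112/2.15701 = 0.886.

0.886c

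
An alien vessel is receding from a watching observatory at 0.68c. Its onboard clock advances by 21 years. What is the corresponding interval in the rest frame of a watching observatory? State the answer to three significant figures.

28.6 years

With β = 0.68, γ = 1/√(1 − 0.68²) = 1/√0.5376 = 1.3639.
The onboard clock measures proper time, so the interval in the rest frame of a watching observatory is dilated: Δt = γ·Δτ = 1.3639 × 21 years = 28.6 years.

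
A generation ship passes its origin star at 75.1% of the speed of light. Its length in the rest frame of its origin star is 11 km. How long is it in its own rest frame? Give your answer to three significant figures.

16.7 km

γ = 1/√(1 − β²) = 1/√(1 − 0.564001) = 1/√0.435999 = 1/0.660302 = 1.5145.
Proper length: L₀ = γ·L = 1.5145 × 11 = 16.7 km.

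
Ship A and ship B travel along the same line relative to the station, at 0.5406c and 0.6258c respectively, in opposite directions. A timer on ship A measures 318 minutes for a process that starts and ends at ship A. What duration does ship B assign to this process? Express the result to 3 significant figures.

The velocity of ship A relative to ship B is (0.5406 + 0.6258)c / (1 + 0.5406×0.6258) = 0.87155c; relative speed 0.87155c.
γ for this relative speed: γ = 1/√(1 − 0.759599) = 2.0395.
The clock on ship A records proper time, so ship B measures Δt = γΔτ = 2.0395 × 318 = 649 minutes.

649 minutes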